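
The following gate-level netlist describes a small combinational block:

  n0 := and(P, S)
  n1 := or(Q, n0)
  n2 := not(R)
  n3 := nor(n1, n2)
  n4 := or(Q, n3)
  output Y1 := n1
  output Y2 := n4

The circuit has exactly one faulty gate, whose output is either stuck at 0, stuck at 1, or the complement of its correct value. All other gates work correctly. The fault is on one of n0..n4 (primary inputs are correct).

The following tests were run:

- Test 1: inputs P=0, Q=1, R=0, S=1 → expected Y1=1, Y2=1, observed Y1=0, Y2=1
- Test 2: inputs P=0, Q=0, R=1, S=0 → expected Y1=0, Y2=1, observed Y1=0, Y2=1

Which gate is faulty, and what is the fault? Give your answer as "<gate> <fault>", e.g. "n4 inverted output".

Fault-free values for test 1 (P=0, Q=1, R=0, S=1): n0=0, n1=1, n2=1, n3=0, n4=1, giving Y1=1, Y2=1. Observed Y1=0, Y2=1.
Test 1: faults giving observed Y1=0, Y2=1 are {n1 stuck-at-0, n1 inverted output}.
Test 2 (P=0, Q=0, R=1, S=0): fault-free n0=0, n1=0, n2=0, n3=1, n4=1 → Y1=0, Y2=1; observed Y1=0, Y2=1. Eliminates n1 inverted output.
Only n1 stuck-at-0 is consistent with every test.

n1 stuck-at-0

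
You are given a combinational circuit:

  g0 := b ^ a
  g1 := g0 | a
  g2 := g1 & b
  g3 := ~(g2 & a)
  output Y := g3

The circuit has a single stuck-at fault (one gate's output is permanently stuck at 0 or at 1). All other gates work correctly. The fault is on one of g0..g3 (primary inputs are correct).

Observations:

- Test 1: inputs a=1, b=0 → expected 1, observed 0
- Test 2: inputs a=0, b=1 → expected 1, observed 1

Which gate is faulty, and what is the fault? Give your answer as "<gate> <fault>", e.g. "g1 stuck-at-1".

g2 stuck-at-1

Fault-free values for test 1 (a=1, b=0): g0=1, g1=1, g2=0, g3=1, giving Y=1. Observed 0.
Test 1: faults giving observed 0 are {g2 stuck-at-1, g3 stuck-at-0}.
Test 2 (a=0, b=1): fault-free g0=1, g1=1, g2=1, g3=1 → 1; observed 1. Eliminates g3 stuck-at-0.
Only g2 stuck-at-1 is consistent with every test.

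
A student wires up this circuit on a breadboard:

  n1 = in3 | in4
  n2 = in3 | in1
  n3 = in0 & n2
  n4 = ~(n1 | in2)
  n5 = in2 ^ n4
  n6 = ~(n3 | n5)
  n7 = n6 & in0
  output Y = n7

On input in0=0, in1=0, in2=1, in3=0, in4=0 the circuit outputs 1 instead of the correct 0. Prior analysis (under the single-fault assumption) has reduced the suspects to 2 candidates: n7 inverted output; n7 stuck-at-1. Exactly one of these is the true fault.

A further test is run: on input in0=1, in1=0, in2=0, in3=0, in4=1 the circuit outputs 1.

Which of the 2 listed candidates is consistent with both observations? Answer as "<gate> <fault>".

Evaluate each candidate on input in0=1, in1=0, in2=0, in3=0, in4=1:
  n7 inverted output: n1=1, n2=0, n3=0, n4=0, n5=0, n6=1, n7=0 [inverted output] → 0 — eliminated
  n7 stuck-at-1: n1=1, n2=0, n3=0, n4=0, n5=0, n6=1, n7=1 [stuck-at-1] → 1 — matches
Only n7 stuck-at-1 reproduces the observed 1.

n7 stuck-at-1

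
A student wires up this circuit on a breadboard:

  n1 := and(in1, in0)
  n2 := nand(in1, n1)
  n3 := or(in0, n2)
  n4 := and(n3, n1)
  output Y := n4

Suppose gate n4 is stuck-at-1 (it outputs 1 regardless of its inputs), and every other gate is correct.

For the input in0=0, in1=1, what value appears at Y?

Propagate with n4 forced: n1=0, n2=1, n3=1, n4=1 [stuck-at-1].
So Y = 1. (Without the fault it would be 0.)

1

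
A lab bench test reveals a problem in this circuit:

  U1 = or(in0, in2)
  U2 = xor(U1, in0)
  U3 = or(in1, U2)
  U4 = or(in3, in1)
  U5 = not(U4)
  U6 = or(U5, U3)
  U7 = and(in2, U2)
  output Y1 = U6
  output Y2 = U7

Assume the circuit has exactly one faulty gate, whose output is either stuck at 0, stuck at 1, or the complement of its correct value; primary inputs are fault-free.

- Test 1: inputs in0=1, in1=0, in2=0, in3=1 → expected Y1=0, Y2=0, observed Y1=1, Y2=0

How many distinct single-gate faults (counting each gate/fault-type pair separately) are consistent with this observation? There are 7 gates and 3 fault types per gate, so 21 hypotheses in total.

12

Fault-free: U1=1, U2=0, U3=0, U4=1, U5=0, U6=0, U7=0 → Y1=0, Y2=0. Observed Y1=1, Y2=0.
  U1: stuck-at-0, inverted output ✓; others ✗
  U2: stuck-at-1, inverted output ✓; others ✗
  U3: stuck-at-1, inverted output ✓; others ✗
  U4: stuck-at-0, inverted output ✓; others ✗
  U5: stuck-at-1, inverted output ✓; others ✗
  U6: stuck-at-1, inverted output ✓; others ✗
  U7: none of the 3 fault types match ✗
Consistent faults: {U1 stuck-at-0, U1 inverted output, U2 stuck-at-1, U2 inverted output, U3 stuck-at-1, U3 inverted output, U4 stuck-at-0, U4 inverted output, U5 stuck-at-1, U5 inverted output, U6 stuck-at-1, U6 inverted output} — 12 in all.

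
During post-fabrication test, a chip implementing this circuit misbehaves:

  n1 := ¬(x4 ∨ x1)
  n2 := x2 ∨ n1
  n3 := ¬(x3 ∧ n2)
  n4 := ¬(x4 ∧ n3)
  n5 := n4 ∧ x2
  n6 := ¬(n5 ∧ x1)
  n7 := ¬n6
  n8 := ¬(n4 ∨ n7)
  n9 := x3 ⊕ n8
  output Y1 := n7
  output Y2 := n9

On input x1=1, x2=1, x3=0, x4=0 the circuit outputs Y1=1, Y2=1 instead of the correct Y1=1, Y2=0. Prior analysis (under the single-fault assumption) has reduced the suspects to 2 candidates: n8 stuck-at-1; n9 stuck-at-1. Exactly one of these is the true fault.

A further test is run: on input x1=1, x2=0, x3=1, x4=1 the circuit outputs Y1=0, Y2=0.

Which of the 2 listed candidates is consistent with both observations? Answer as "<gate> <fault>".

Evaluate each candidate on input x1=1, x2=0, x3=1, x4=1:
  n8 stuck-at-1: n1=0, n2=0, n3=1, n4=0, n5=0, n6=1, n7=0, n8=1 [stuck-at-1], n9=0 → Y1=0, Y2=0 — matches
  n9 stuck-at-1: n1=0, n2=0, n3=1, n4=0, n5=0, n6=1, n7=0, n8=1, n9=1 [stuck-at-1] → Y1=0, Y2=1 — eliminated
Only n8 stuck-at-1 reproduces the observed Y1=0, Y2=0.

n8 stuck-at-1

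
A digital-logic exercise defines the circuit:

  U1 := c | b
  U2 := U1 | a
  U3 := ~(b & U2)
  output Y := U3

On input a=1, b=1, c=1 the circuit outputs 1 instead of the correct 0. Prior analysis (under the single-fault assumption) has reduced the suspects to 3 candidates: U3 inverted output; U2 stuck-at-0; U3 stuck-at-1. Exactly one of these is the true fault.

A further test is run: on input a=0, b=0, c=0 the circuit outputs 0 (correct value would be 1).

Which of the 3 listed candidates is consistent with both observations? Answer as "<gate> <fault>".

Evaluate each candidate on input a=0, b=0, c=0:
  U3 inverted output: U1=0, U2=0, U3=0 [inverted output] → 0 — matches
  U2 stuck-at-0: U1=0, U2=0 [stuck-at-0], U3=1 → 1 — eliminated
  U3 stuck-at-1: U1=0, U2=0, U3=1 [stuck-at-1] → 1 — eliminated
Only U3 inverted output reproduces the observed 0.

U3 inverted output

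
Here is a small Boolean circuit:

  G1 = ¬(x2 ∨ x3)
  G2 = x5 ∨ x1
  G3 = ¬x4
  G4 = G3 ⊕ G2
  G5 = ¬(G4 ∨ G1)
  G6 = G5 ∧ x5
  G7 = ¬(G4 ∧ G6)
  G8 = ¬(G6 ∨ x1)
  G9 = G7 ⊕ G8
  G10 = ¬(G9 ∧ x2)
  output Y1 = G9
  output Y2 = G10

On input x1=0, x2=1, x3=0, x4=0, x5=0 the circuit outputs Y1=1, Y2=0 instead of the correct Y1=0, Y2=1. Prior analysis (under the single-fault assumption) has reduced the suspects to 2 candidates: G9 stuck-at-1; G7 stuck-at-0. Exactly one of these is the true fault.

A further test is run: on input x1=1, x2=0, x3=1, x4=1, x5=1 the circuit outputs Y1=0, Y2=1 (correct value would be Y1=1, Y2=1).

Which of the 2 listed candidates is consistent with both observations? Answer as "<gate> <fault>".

G7 stuck-at-0

Evaluate each candidate on input x1=1, x2=0, x3=1, x4=1, x5=1:
  G9 stuck-at-1: G1=0, G2=1, G3=0, G4=1, G5=0, G6=0, G7=1, G8=0, G9=1 [stuck-at-1], G10=1 → Y1=1, Y2=1 — eliminated
  G7 stuck-at-0: G1=0, G2=1, G3=0, G4=1, G5=0, G6=0, G7=0 [stuck-at-0], G8=0, G9=0, G10=1 → Y1=0, Y2=1 — matches
Only G7 stuck-at-0 reproduces the observed Y1=0, Y2=1.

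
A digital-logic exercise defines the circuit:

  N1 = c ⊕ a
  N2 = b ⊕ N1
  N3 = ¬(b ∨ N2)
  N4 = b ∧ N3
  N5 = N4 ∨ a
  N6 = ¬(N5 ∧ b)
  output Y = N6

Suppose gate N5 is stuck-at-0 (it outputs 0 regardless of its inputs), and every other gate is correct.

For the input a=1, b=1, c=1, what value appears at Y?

1

Propagate with N5 forced: N1=0, N2=1, N3=0, N4=0, N5=0 [stuck-at-0], N6=1.
So Y = 1. (Without the fault it would be 0.)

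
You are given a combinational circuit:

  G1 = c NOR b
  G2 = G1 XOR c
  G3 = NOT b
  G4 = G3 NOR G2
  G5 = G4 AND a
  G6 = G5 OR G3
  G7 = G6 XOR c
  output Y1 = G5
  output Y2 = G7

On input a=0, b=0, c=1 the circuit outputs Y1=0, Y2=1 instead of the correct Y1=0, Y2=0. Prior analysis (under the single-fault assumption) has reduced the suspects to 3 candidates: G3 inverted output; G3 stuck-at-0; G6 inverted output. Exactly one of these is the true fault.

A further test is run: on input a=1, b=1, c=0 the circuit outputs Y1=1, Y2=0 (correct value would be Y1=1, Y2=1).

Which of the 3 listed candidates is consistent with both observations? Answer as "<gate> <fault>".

G6 inverted output

Evaluate each candidate on input a=1, b=1, c=0:
  G3 inverted output: G1=0, G2=0, G3=1 [inverted output], G4=0, G5=0, G6=1, G7=1 → Y1=0, Y2=1 — eliminated
  G3 stuck-at-0: G1=0, G2=0, G3=0 [stuck-at-0], G4=1, G5=1, G6=1, G7=1 → Y1=1, Y2=1 — eliminated
  G6 inverted output: G1=0, G2=0, G3=0, G4=1, G5=1, G6=0 [inverted output], G7=0 → Y1=1, Y2=0 — matches
Only G6 inverted output reproduces the observed Y1=1, Y2=0.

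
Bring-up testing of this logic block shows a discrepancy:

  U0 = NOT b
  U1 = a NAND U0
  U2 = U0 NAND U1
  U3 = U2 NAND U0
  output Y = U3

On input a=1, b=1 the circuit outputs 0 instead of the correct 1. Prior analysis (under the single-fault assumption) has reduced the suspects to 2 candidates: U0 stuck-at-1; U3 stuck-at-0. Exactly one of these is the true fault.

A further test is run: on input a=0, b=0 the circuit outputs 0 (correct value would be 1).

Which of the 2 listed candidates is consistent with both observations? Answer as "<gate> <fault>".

Evaluate each candidate on input a=0, b=0:
  U0 stuck-at-1: U0=1 [stuck-at-1], U1=1, U2=0, U3=1 → 1 — eliminated
  U3 stuck-at-0: U0=1, U1=1, U2=0, U3=0 [stuck-at-0] → 0 — matches
Only U3 stuck-at-0 reproduces the observed 0.

U3 stuck-at-0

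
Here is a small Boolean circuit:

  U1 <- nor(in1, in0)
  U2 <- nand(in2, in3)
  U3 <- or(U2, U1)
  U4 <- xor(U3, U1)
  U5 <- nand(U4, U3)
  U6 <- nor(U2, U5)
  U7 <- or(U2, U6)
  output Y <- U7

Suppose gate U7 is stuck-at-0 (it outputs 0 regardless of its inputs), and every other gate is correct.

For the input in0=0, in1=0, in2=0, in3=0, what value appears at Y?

Propagate with U7 forced: U1=1, U2=1, U3=1, U4=0, U5=1, U6=0, U7=0 [stuck-at-0].
So Y = 0. (Without the fault it would be 1.)

0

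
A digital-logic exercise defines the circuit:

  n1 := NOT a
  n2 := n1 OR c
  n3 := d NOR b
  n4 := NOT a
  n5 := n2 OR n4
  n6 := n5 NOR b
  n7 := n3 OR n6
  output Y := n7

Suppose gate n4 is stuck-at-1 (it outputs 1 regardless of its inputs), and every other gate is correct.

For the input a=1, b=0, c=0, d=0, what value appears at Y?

Propagate with n4 forced: n1=0, n2=0, n3=1, n4=1 [stuck-at-1], n5=1, n6=0, n7=1.
So Y = 1. (Same as the fault-free value — the fault is masked on this input.)

1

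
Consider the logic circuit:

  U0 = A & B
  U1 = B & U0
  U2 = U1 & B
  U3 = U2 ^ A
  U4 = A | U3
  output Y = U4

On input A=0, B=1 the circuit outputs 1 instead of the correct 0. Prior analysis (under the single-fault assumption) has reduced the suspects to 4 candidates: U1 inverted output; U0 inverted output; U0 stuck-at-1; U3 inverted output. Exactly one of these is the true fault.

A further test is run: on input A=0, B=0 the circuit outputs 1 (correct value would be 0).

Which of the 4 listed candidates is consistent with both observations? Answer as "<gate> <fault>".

U3 inverted output

Evaluate each candidate on input A=0, B=0:
  U1 inverted output: U0=0, U1=1 [inverted output], U2=0, U3=0, U4=0 → 0 — eliminated
  U0 inverted output: U0=1 [inverted output], U1=0, U2=0, U3=0, U4=0 → 0 — eliminated
  U0 stuck-at-1: U0=1 [stuck-at-1], U1=0, U2=0, U3=0, U4=0 → 0 — eliminated
  U3 inverted output: U0=0, U1=0, U2=0, U3=1 [inverted output], U4=1 → 1 — matches
Only U3 inverted output reproduces the observed 1.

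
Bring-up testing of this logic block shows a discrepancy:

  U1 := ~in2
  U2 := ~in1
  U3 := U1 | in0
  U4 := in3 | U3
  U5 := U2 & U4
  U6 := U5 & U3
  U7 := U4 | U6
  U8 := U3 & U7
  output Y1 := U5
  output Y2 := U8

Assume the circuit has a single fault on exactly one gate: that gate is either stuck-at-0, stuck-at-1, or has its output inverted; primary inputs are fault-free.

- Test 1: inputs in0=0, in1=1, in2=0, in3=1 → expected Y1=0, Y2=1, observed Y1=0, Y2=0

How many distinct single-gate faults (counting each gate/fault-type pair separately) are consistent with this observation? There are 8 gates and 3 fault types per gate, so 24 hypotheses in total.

10

Fault-free: U1=1, U2=0, U3=1, U4=1, U5=0, U6=0, U7=1, U8=1 → Y1=0, Y2=1. Observed Y1=0, Y2=0.
  U1: stuck-at-0, inverted output ✓; others ✗
  U2: none of the 3 fault types match ✗
  U3: stuck-at-0, inverted output ✓; others ✗
  U4: stuck-at-0, inverted output ✓; others ✗
  U5: none of the 3 fault types match ✗
  U6: none of the 3 fault types match ✗
  U7: stuck-at-0, inverted output ✓; others ✗
  U8: stuck-at-0, inverted output ✓; others ✗
Consistent faults: {U1 stuck-at-0, U1 inverted output, U3 stuck-at-0, U3 inverted output, U4 stuck-at-0, U4 inverted output, U7 stuck-at-0, U7 inverted output, U8 stuck-at-0, U8 inverted output} — 10 in all.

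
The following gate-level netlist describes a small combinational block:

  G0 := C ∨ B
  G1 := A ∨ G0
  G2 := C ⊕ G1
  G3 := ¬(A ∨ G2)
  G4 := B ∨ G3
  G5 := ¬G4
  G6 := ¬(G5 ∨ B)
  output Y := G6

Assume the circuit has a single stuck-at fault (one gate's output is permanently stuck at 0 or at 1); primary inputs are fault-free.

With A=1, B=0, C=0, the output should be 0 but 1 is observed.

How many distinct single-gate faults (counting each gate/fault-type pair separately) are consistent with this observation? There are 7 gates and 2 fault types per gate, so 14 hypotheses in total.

4

Fault-free: G0=0, G1=1, G2=1, G3=0, G4=0, G5=1, G6=0 → 0. Observed 1.
  G0 stuck-at-0: output 0 ✗
  G0 stuck-at-1: output 0 ✗
  G1 stuck-at-0: output 0 ✗
  G1 stuck-at-1: output 0 ✗
  G2 stuck-at-0: output 0 ✗
  G2 stuck-at-1: output 0 ✗
  G3 stuck-at-0: output 0 ✗
  G3 stuck-at-1: output 1 ✓
  G4 stuck-at-0: output 0 ✗
  G4 stuck-at-1: output 1 ✓
  G5 stuck-at-0: output 1 ✓
  G5 stuck-at-1: output 0 ✗
  G6 stuck-at-0: output 0 ✗
  G6 stuck-at-1: output 1 ✓
Consistent faults: {G3 stuck-at-1, G4 stuck-at-1, G5 stuck-at-0, G6 stuck-at-1} — 4 in all.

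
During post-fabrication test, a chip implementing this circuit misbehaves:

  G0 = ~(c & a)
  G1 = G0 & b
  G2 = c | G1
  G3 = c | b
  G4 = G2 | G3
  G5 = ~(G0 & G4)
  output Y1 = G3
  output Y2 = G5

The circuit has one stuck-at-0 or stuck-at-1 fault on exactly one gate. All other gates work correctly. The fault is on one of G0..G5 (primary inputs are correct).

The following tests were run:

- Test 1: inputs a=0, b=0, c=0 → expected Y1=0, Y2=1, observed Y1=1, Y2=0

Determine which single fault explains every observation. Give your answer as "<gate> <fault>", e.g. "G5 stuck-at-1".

G3 stuck-at-1

Fault-free values for test 1 (a=0, b=0, c=0): G0=1, G1=0, G2=0, G3=0, G4=0, G5=1, giving Y1=0, Y2=1. Observed Y1=1, Y2=0.
Test 1: faults giving observed Y1=1, Y2=0 are {G3 stuck-at-1}.
Only G3 stuck-at-1 is consistent with every test.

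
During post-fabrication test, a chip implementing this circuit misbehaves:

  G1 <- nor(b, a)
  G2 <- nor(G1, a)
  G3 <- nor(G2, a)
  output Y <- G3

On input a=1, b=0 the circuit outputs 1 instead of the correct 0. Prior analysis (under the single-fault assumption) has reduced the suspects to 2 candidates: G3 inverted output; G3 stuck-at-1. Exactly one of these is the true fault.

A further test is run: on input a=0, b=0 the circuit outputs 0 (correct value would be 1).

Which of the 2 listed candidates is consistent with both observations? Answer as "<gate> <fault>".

G3 inverted output

Evaluate each candidate on input a=0, b=0:
  G3 inverted output: G1=1, G2=0, G3=0 [inverted output] → 0 — matches
  G3 stuck-at-1: G1=1, G2=0, G3=1 [stuck-at-1] → 1 — eliminated
Only G3 inverted output reproduces the observed 0.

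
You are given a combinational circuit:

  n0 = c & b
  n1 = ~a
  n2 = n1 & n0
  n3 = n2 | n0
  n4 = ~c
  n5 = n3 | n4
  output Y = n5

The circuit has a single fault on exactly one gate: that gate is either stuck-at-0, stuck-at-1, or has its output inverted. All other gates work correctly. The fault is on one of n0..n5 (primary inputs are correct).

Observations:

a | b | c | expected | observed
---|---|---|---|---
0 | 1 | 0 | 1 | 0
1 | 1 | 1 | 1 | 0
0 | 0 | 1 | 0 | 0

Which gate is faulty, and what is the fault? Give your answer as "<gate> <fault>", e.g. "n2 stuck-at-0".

n5 stuck-at-0

Fault-free values for test 1 (a=0, b=1, c=0): n0=0, n1=1, n2=0, n3=0, n4=1, n5=1, giving Y=1. Observed 0.
Test 1: faults giving observed 0 are {n4 stuck-at-0, n4 inverted output, n5 stuck-at-0, n5 inverted output}.
Test 2 (a=1, b=1, c=1): fault-free n0=1, n1=0, n2=0, n3=1, n4=0, n5=1 → 1; observed 0. Eliminates n4 stuck-at-0, n4 inverted output.
Test 3 (a=0, b=0, c=1): fault-free n0=0, n1=1, n2=0, n3=0, n4=0, n5=0 → 0; observed 0. Eliminates n5 inverted output.
Only n5 stuck-at-0 is consistent with every test.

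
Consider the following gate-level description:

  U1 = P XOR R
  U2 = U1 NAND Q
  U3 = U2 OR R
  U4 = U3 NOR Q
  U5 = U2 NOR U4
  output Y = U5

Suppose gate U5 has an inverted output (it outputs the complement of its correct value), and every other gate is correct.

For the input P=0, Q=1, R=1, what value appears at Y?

Propagate with U5 forced: U1=1, U2=0, U3=1, U4=0, U5=0 [inverted output].
So Y = 0. (Without the fault it would be 1.)

0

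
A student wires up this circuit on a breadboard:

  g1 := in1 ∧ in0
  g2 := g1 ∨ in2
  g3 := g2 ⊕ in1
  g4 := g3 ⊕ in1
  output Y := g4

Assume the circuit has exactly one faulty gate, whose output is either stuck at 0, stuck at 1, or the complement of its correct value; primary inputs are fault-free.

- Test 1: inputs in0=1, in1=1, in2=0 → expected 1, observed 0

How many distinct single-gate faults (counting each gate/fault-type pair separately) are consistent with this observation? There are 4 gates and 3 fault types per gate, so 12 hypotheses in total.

8

Fault-free: g1=1, g2=1, g3=0, g4=1 → 1. Observed 0.
  g1 stuck-at-0: output 0 ✓
  g1 stuck-at-1: output 1 ✗
  g1 inverted output: output 0 ✓
  g2 stuck-at-0: output 0 ✓
  g2 stuck-at-1: output 1 ✗
  g2 inverted output: output 0 ✓
  g3 stuck-at-0: output 1 ✗
  g3 stuck-at-1: output 0 ✓
  g3 inverted output: output 0 ✓
  g4 stuck-at-0: output 0 ✓
  g4 stuck-at-1: output 1 ✗
  g4 inverted output: output 0 ✓
Consistent faults: {g1 stuck-at-0, g1 inverted output, g2 stuck-at-0, g2 inverted output, g3 stuck-at-1, g3 inverted output, g4 stuck-at-0, g4 inverted output} — 8 in all.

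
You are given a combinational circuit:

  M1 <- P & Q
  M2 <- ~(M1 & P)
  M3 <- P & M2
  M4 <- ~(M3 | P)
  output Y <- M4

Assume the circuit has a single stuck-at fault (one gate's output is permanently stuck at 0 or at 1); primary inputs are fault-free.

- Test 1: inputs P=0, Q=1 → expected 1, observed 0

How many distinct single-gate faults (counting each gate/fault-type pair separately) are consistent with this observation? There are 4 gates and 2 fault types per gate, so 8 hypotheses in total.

Fault-free: M1=0, M2=1, M3=0, M4=1 → 1. Observed 0.
  M1 stuck-at-0: output 1 ✗
  M1 stuck-at-1: output 1 ✗
  M2 stuck-at-0: output 1 ✗
  M2 stuck-at-1: output 1 ✗
  M3 stuck-at-0: output 1 ✗
  M3 stuck-at-1: output 0 ✓
  M4 stuck-at-0: output 0 ✓
  M4 stuck-at-1: output 1 ✗
Consistent faults: {M3 stuck-at-1, M4 stuck-at-0} — 2 in all.

2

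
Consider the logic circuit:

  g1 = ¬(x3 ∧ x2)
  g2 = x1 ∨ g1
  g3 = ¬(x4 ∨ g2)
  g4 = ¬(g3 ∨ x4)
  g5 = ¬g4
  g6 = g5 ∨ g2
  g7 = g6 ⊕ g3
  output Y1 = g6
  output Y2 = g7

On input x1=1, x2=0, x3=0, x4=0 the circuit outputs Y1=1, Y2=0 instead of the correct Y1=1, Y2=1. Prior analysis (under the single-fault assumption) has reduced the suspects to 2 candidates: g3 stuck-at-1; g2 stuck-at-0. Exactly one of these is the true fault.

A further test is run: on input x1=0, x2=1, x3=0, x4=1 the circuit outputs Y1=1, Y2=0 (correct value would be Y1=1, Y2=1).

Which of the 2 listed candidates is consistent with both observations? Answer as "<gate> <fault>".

Evaluate each candidate on input x1=0, x2=1, x3=0, x4=1:
  g3 stuck-at-1: g1=1, g2=1, g3=1 [stuck-at-1], g4=0, g5=1, g6=1, g7=0 → Y1=1, Y2=0 — matches
  g2 stuck-at-0: g1=1, g2=0 [stuck-at-0], g3=0, g4=0, g5=1, g6=1, g7=1 → Y1=1, Y2=1 — eliminated
Only g3 stuck-at-1 reproduces the observed Y1=1, Y2=0.

g3 stuck-at-1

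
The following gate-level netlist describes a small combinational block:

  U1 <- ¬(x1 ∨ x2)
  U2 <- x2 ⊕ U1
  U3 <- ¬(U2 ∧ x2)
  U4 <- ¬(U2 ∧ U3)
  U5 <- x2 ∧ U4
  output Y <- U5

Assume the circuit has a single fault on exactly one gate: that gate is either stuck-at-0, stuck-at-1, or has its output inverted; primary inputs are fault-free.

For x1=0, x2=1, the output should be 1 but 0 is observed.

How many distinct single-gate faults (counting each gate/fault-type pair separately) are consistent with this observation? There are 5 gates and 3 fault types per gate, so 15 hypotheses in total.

6

Fault-free: U1=0, U2=1, U3=0, U4=1, U5=1 → 1. Observed 0.
  U1: none of the 3 fault types match ✗
  U2: none of the 3 fault types match ✗
  U3: stuck-at-1, inverted output ✓; others ✗
  U4: stuck-at-0, inverted output ✓; others ✗
  U5: stuck-at-0, inverted output ✓; others ✗
Consistent faults: {U3 stuck-at-1, U3 inverted output, U4 stuck-at-0, U4 inverted output, U5 stuck-at-0, U5 inverted output} — 6 in all.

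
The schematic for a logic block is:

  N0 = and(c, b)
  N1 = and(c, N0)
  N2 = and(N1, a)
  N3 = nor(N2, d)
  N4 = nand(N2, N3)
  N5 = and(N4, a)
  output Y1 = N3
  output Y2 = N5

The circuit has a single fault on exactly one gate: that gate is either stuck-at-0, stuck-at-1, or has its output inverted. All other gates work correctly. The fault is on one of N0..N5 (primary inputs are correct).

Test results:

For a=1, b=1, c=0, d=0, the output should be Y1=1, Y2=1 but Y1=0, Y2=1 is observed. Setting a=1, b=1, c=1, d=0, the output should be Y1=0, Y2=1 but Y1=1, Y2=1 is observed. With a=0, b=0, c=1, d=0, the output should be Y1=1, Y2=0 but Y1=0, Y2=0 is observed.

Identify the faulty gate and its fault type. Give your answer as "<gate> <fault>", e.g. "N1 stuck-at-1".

N2 inverted output

Fault-free values for test 1 (a=1, b=1, c=0, d=0): N0=0, N1=0, N2=0, N3=1, N4=1, N5=1, giving Y1=1, Y2=1. Observed Y1=0, Y2=1.
Test 1: faults giving observed Y1=0, Y2=1 are {N1 stuck-at-1, N1 inverted output, N2 stuck-at-1, N2 inverted output, N3 stuck-at-0, N3 inverted output}.
Test 2 (a=1, b=1, c=1, d=0): fault-free N0=1, N1=1, N2=1, N3=0, N4=1, N5=1 → Y1=0, Y2=1; observed Y1=1, Y2=1. Eliminates N1 stuck-at-1, N2 stuck-at-1, N3 stuck-at-0, N3 inverted output.
Test 3 (a=0, b=0, c=1, d=0): fault-free N0=0, N1=0, N2=0, N3=1, N4=1, N5=0 → Y1=1, Y2=0; observed Y1=0, Y2=0. Eliminates N1 inverted output.
Only N2 inverted output is consistent with every test.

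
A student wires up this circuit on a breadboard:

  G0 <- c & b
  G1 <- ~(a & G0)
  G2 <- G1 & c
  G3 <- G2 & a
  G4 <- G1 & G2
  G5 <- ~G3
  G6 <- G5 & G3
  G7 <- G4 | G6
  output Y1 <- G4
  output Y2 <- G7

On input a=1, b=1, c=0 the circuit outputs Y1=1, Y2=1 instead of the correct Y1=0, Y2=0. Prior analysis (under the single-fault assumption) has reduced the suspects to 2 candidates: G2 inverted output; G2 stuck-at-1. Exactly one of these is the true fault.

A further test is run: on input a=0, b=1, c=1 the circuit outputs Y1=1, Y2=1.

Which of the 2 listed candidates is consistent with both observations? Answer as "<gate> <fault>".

G2 stuck-at-1

Evaluate each candidate on input a=0, b=1, c=1:
  G2 inverted output: G0=1, G1=1, G2=0 [inverted output], G3=0, G4=0, G5=1, G6=0, G7=0 → Y1=0, Y2=0 — eliminated
  G2 stuck-at-1: G0=1, G1=1, G2=1 [stuck-at-1], G3=0, G4=1, G5=1, G6=0, G7=1 → Y1=1, Y2=1 — matches
Only G2 stuck-at-1 reproduces the observed Y1=1, Y2=1.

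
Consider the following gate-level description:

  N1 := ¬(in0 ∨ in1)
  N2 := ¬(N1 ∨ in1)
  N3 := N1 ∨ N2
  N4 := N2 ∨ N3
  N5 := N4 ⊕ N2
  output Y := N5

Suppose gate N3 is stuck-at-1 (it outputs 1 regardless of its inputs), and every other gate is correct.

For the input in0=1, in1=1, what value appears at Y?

1

Propagate with N3 forced: N1=0, N2=0, N3=1 [stuck-at-1], N4=1, N5=1.
So Y = 1. (Without the fault it would be 0.)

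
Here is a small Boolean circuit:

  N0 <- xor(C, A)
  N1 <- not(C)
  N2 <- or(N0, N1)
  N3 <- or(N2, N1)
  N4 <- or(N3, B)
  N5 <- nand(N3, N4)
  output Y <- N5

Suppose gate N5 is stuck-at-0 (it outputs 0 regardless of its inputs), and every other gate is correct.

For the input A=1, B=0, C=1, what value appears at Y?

Propagate with N5 forced: N0=0, N1=0, N2=0, N3=0, N4=0, N5=0 [stuck-at-0].
So Y = 0. (Without the fault it would be 1.)

0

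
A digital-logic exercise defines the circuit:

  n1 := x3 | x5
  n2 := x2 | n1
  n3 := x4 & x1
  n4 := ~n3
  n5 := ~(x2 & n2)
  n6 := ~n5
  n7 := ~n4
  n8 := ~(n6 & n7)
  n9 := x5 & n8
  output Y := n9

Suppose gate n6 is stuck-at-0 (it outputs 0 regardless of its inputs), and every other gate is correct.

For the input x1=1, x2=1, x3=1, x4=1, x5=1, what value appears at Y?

1

Propagate with n6 forced: n1=1, n2=1, n3=1, n4=0, n5=0, n6=0 [stuck-at-0], n7=1, n8=1, n9=1.
So Y = 1. (Without the fault it would be 0.)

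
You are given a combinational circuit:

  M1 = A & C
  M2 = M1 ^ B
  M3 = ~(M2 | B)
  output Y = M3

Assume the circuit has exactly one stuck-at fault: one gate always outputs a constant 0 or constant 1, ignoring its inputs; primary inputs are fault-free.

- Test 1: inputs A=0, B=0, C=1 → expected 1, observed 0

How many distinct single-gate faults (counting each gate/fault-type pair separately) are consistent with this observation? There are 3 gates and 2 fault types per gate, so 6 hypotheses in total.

Fault-free: M1=0, M2=0, M3=1 → 1. Observed 0.
  M1 stuck-at-0: output 1 ✗
  M1 stuck-at-1: output 0 ✓
  M2 stuck-at-0: output 1 ✗
  M2 stuck-at-1: output 0 ✓
  M3 stuck-at-0: output 0 ✓
  M3 stuck-at-1: output 1 ✗
Consistent faults: {M1 stuck-at-1, M2 stuck-at-1, M3 stuck-at-0} — 3 in all.

3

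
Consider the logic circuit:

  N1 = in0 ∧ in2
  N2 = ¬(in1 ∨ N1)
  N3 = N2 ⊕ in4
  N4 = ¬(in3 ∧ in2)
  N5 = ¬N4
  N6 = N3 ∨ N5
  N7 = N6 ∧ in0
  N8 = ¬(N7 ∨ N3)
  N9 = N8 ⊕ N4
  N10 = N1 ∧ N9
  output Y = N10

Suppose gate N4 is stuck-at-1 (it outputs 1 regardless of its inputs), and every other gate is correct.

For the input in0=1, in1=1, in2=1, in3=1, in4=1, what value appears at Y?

1

Propagate with N4 forced: N1=1, N2=0, N3=1, N4=1 [stuck-at-1], N5=0, N6=1, N7=1, N8=0, N9=1, N10=1.
So Y = 1. (Without the fault it would be 0.)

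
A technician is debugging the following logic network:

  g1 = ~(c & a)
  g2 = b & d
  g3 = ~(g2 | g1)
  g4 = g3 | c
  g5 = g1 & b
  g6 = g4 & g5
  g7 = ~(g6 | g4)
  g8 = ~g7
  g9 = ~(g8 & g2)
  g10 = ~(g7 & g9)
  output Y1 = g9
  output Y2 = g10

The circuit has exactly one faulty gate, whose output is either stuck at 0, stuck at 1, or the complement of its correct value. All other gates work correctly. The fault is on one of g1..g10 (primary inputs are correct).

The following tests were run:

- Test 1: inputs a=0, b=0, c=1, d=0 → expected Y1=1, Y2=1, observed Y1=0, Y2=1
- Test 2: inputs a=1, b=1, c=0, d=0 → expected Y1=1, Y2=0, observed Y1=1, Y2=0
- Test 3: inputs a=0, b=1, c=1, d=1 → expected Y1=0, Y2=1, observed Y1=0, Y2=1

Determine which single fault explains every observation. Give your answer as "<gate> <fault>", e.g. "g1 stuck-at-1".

Fault-free values for test 1 (a=0, b=0, c=1, d=0): g1=1, g2=0, g3=0, g4=1, g5=0, g6=0, g7=0, g8=1, g9=1, g10=1, giving Y1=1, Y2=1. Observed Y1=0, Y2=1.
Test 1: faults giving observed Y1=0, Y2=1 are {g2 stuck-at-1, g2 inverted output, g9 stuck-at-0, g9 inverted output}.
Test 2 (a=1, b=1, c=0, d=0): fault-free g1=1, g2=0, g3=0, g4=0, g5=1, g6=0, g7=1, g8=0, g9=1, g10=0 → Y1=1, Y2=0; observed Y1=1, Y2=0. Eliminates g9 stuck-at-0, g9 inverted output.
Test 3 (a=0, b=1, c=1, d=1): fault-free g1=1, g2=1, g3=0, g4=1, g5=1, g6=1, g7=0, g8=1, g9=0, g10=1 → Y1=0, Y2=1; observed Y1=0, Y2=1. Eliminates g2 inverted output.
Only g2 stuck-at-1 is consistent with every test.

g2 stuck-at-1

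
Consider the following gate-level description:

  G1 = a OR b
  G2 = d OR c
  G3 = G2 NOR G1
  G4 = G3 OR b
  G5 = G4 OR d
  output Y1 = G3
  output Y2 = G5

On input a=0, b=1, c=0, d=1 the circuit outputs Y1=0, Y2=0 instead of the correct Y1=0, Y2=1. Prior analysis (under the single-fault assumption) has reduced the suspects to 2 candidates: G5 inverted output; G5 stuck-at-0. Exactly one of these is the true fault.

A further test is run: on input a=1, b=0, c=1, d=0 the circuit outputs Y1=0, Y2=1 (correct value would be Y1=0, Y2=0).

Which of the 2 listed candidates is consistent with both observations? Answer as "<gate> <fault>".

Evaluate each candidate on input a=1, b=0, c=1, d=0:
  G5 inverted output: G1=1, G2=1, G3=0, G4=0, G5=1 [inverted output] → Y1=0, Y2=1 — matches
  G5 stuck-at-0: G1=1, G2=1, G3=0, G4=0, G5=0 [stuck-at-0] → Y1=0, Y2=0 — eliminated
Only G5 inverted output reproduces the observed Y1=0, Y2=1.

G5 inverted output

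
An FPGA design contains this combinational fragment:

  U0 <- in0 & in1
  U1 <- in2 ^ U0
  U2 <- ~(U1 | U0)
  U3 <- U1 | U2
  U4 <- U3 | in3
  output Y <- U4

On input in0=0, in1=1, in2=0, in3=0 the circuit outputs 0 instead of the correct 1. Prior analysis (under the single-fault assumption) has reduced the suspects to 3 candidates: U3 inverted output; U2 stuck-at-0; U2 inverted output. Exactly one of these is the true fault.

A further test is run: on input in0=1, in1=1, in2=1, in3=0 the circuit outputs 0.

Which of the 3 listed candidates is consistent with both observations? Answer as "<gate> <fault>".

U2 stuck-at-0

Evaluate each candidate on input in0=1, in1=1, in2=1, in3=0:
  U3 inverted output: U0=1, U1=0, U2=0, U3=1 [inverted output], U4=1 → 1 — eliminated
  U2 stuck-at-0: U0=1, U1=0, U2=0 [stuck-at-0], U3=0, U4=0 → 0 — matches
  U2 inverted output: U0=1, U1=0, U2=1 [inverted output], U3=1, U4=1 → 1 — eliminated
Only U2 stuck-at-0 reproduces the observed 0.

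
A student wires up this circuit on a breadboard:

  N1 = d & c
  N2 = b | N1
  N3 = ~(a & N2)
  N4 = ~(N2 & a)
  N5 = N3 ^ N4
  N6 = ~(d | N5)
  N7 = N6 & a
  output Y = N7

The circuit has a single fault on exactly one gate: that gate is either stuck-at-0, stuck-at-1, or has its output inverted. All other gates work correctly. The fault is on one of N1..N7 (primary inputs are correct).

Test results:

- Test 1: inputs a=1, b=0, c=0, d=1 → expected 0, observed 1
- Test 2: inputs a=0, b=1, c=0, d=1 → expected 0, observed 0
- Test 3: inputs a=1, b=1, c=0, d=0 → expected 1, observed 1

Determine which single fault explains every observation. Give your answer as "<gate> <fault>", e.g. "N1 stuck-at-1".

Fault-free values for test 1 (a=1, b=0, c=0, d=1): N1=0, N2=0, N3=1, N4=1, N5=0, N6=0, N7=0, giving Y=0. Observed 1.
Test 1: faults giving observed 1 are {N6 stuck-at-1, N6 inverted output, N7 stuck-at-1, N7 inverted output}.
Test 2 (a=0, b=1, c=0, d=1): fault-free N1=0, N2=1, N3=1, N4=1, N5=0, N6=0, N7=0 → 0; observed 0. Eliminates N7 stuck-at-1, N7 inverted output.
Test 3 (a=1, b=1, c=0, d=0): fault-free N1=0, N2=1, N3=0, N4=0, N5=0, N6=1, N7=1 → 1; observed 1. Eliminates N6 inverted output.
Only N6 stuck-at-1 is consistent with every test.

N6 stuck-at-1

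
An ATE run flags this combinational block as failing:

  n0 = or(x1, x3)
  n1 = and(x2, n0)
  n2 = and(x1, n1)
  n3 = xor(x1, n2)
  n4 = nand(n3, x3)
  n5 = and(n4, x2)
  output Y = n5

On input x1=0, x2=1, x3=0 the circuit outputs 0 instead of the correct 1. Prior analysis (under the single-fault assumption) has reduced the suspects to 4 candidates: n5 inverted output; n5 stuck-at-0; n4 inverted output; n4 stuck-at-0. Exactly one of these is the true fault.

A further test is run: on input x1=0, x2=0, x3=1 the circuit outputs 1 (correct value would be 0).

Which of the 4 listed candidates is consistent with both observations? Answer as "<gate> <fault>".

n5 inverted output

Evaluate each candidate on input x1=0, x2=0, x3=1:
  n5 inverted output: n0=1, n1=0, n2=0, n3=0, n4=1, n5=1 [inverted output] → 1 — matches
  n5 stuck-at-0: n0=1, n1=0, n2=0, n3=0, n4=1, n5=0 [stuck-at-0] → 0 — eliminated
  n4 inverted output: n0=1, n1=0, n2=0, n3=0, n4=0 [inverted output], n5=0 → 0 — eliminated
  n4 stuck-at-0: n0=1, n1=0, n2=0, n3=0, n4=0 [stuck-at-0], n5=0 → 0 — eliminated
Only n5 inverted output reproduces the observed 1.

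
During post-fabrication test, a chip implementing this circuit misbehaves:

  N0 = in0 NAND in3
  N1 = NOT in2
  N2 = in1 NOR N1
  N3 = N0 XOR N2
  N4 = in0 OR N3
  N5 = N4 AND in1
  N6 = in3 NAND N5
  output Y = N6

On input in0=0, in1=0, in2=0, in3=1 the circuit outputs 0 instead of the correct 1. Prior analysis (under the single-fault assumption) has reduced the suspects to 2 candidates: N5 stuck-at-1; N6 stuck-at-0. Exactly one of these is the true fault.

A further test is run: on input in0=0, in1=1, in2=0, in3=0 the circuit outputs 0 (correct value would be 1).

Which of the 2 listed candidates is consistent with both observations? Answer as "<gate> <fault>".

Evaluate each candidate on input in0=0, in1=1, in2=0, in3=0:
  N5 stuck-at-1: N0=1, N1=1, N2=0, N3=1, N4=1, N5=1 [stuck-at-1], N6=1 → 1 — eliminated
  N6 stuck-at-0: N0=1, N1=1, N2=0, N3=1, N4=1, N5=1, N6=0 [stuck-at-0] → 0 — matches
Only N6 stuck-at-0 reproduces the observed 0.

N6 stuck-at-0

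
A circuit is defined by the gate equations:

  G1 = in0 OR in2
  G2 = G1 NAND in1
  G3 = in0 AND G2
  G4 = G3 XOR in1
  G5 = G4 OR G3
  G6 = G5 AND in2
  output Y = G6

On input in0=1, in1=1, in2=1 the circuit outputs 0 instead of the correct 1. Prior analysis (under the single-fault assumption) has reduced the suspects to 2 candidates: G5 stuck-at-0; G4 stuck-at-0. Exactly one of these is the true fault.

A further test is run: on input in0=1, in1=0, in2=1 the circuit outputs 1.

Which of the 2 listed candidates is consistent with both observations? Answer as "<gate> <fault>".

Evaluate each candidate on input in0=1, in1=0, in2=1:
  G5 stuck-at-0: G1=1, G2=1, G3=1, G4=1, G5=0 [stuck-at-0], G6=0 → 0 — eliminated
  G4 stuck-at-0: G1=1, G2=1, G3=1, G4=0 [stuck-at-0], G5=1, G6=1 → 1 — matches
Only G4 stuck-at-0 reproduces the observed 1.

G4 stuck-at-0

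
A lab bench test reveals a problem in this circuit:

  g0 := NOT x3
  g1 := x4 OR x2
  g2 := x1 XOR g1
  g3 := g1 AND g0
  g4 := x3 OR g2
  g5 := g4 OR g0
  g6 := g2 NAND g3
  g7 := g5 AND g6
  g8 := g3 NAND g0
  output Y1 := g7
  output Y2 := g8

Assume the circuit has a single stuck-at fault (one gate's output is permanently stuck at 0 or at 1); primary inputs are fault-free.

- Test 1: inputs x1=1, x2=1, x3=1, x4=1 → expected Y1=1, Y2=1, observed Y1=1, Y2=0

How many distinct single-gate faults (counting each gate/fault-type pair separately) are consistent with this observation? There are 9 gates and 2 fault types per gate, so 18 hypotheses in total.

2

Fault-free: g0=0, g1=1, g2=0, g3=0, g4=1, g5=1, g6=1, g7=1, g8=1 → Y1=1, Y2=1. Observed Y1=1, Y2=0.
  g0: stuck-at-1 ✓; others ✗
  g1: none of the 2 fault types match ✗
  g2: none of the 2 fault types match ✗
  g3: none of the 2 fault types match ✗
  g4: none of the 2 fault types match ✗
  g5: none of the 2 fault types match ✗
  g6: none of the 2 fault types match ✗
  g7: none of the 2 fault types match ✗
  g8: stuck-at-0 ✓; others ✗
Consistent faults: {g0 stuck-at-1, g8 stuck-at-0} — 2 in all.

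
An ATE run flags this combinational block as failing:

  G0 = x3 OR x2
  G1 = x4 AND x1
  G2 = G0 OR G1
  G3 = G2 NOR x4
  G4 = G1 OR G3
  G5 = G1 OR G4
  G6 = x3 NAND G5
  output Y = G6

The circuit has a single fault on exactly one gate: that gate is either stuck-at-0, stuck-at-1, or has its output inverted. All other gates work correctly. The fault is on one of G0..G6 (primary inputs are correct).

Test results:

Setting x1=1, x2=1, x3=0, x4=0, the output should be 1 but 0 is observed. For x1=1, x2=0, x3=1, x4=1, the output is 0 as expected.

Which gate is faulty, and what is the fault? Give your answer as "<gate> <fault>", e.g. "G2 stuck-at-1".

G6 stuck-at-0

Fault-free values for test 1 (x1=1, x2=1, x3=0, x4=0): G0=1, G1=0, G2=1, G3=0, G4=0, G5=0, G6=1, giving Y=1. Observed 0.
Test 1: faults giving observed 0 are {G6 stuck-at-0, G6 inverted output}.
Test 2 (x1=1, x2=0, x3=1, x4=1): fault-free G0=1, G1=1, G2=1, G3=0, G4=1, G5=1, G6=0 → 0; observed 0. Eliminates G6 inverted output.
Only G6 stuck-at-0 is consistent with every test.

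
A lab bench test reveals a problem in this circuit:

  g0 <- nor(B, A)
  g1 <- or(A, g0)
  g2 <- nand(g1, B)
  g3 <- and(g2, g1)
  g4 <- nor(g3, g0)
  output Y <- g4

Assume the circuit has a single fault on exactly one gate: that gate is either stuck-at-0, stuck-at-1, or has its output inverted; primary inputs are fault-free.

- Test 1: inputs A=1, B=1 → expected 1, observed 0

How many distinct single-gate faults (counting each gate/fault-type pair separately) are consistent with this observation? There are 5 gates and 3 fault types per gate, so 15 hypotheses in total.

Fault-free: g0=0, g1=1, g2=0, g3=0, g4=1 → 1. Observed 0.
  g0: stuck-at-1, inverted output ✓; others ✗
  g1: none of the 3 fault types match ✗
  g2: stuck-at-1, inverted output ✓; others ✗
  g3: stuck-at-1, inverted output ✓; others ✗
  g4: stuck-at-0, inverted output ✓; others ✗
Consistent faults: {g0 stuck-at-1, g0 inverted output, g2 stuck-at-1, g2 inverted output, g3 stuck-at-1, g3 inverted output, g4 stuck-at-0, g4 inverted output} — 8 in all.

8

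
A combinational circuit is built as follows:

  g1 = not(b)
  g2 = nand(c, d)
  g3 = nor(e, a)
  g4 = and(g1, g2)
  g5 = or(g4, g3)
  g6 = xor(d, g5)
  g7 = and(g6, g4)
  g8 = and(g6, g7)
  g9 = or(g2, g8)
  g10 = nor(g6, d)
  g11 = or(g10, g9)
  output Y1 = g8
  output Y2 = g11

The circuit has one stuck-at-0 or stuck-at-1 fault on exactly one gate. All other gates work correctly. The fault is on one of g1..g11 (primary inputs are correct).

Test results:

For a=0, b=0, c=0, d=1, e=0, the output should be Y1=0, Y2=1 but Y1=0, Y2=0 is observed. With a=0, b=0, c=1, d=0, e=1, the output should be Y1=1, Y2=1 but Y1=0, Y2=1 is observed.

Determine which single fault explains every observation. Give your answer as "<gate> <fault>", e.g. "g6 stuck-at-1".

g2 stuck-at-0

Fault-free values for test 1 (a=0, b=0, c=0, d=1, e=0): g1=1, g2=1, g3=1, g4=1, g5=1, g6=0, g7=0, g8=0, g9=1, g10=0, g11=1, giving Y1=0, Y2=1. Observed Y1=0, Y2=0.
Test 1: faults giving observed Y1=0, Y2=0 are {g2 stuck-at-0, g9 stuck-at-0, g11 stuck-at-0}.
Test 2 (a=0, b=0, c=1, d=0, e=1): fault-free g1=1, g2=1, g3=0, g4=1, g5=1, g6=1, g7=1, g8=1, g9=1, g10=0, g11=1 → Y1=1, Y2=1; observed Y1=0, Y2=1. Eliminates g9 stuck-at-0, g11 stuck-at-0.
Only g2 stuck-at-0 is consistent with every test.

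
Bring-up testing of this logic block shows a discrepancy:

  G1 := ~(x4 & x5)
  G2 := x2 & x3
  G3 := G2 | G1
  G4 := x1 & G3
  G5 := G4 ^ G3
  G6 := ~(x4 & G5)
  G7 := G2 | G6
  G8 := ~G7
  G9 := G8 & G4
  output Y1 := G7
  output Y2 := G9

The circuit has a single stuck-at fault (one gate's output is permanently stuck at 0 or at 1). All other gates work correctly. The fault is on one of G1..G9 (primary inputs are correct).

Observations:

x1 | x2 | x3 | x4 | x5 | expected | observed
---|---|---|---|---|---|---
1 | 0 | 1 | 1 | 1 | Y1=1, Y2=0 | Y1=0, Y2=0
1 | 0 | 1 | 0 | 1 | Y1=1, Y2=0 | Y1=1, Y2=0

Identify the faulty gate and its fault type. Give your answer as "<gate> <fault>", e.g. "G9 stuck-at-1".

G5 stuck-at-1

Fault-free values for test 1 (x1=1, x2=0, x3=1, x4=1, x5=1): G1=0, G2=0, G3=0, G4=0, G5=0, G6=1, G7=1, G8=0, G9=0, giving Y1=1, Y2=0. Observed Y1=0, Y2=0.
Test 1: faults giving observed Y1=0, Y2=0 are {G5 stuck-at-1, G6 stuck-at-0, G7 stuck-at-0}.
Test 2 (x1=1, x2=0, x3=1, x4=0, x5=1): fault-free G1=1, G2=0, G3=1, G4=1, G5=0, G6=1, G7=1, G8=0, G9=0 → Y1=1, Y2=0; observed Y1=1, Y2=0. Eliminates G6 stuck-at-0, G7 stuck-at-0.
Only G5 stuck-at-1 is consistent with every test.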